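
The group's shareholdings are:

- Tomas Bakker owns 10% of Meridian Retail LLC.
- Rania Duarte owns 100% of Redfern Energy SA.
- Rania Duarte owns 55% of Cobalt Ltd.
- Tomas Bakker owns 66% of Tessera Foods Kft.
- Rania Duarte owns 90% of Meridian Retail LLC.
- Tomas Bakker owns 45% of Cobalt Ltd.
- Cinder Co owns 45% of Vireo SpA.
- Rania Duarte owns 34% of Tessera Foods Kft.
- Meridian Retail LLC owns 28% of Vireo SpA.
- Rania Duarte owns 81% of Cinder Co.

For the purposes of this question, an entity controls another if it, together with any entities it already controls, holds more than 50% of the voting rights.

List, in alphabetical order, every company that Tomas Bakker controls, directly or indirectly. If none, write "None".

Tessera Foods Kft

Tomas holds 66% of Tessera, so Tomas controls Tessera.
No other company's threshold is met.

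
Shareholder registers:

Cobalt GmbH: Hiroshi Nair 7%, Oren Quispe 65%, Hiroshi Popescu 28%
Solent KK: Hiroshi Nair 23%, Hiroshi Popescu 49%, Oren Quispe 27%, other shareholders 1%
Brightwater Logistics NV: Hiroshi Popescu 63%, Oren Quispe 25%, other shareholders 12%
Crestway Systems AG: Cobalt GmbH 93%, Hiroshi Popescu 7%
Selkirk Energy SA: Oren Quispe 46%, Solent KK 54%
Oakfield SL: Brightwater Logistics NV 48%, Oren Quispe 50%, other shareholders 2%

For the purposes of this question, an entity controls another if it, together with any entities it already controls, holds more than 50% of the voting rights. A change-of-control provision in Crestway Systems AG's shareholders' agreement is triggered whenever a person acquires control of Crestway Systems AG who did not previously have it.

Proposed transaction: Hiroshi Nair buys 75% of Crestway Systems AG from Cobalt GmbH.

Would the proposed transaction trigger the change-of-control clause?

Yes

The purchase adds only to Hiroshi Nair's holdings (Cobalt's stake shrinks), so Hiroshi Nair is the only person who could newly come to control Crestway.
Hiroshi Nair's largest direct stake is 23% in Solent, which does not meet the threshold, so Hiroshi Nair controls no company.
Neither Hiroshi Nair nor any entity Hiroshi Nair controls holds any voting interest in Crestway.
So before the transaction, Hiroshi Nair does not control Crestway.
After the purchase, Hiroshi Nair holds 75% of Crestway directly, and Cobalt's stake falls to 18%.
Hiroshi Nair holds 75% of Crestway, so Hiroshi Nair controls Crestway.
Hiroshi Nair did not control Crestway before and does after, so the clause is triggered.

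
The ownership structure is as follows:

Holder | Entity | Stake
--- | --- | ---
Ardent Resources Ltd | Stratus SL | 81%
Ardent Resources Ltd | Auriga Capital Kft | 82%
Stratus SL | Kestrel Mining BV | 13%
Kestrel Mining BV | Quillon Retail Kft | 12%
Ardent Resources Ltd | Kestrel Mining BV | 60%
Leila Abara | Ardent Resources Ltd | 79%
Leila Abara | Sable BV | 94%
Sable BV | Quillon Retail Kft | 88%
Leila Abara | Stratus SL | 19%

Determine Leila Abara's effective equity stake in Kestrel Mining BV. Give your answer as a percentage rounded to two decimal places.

Leila reaches Kestrel along 3 paths.
Via Ardent: 79% × 60% = 47.4%.
Via Ardent → Stratus: 79% × 81% × 13% = 8.3187%.
Via Stratus: 19% × 13% = 2.47%.
Total: 47.4% + 8.3187% + 2.47% = 58.1887%.
Rounded: 58.19%.

58.19%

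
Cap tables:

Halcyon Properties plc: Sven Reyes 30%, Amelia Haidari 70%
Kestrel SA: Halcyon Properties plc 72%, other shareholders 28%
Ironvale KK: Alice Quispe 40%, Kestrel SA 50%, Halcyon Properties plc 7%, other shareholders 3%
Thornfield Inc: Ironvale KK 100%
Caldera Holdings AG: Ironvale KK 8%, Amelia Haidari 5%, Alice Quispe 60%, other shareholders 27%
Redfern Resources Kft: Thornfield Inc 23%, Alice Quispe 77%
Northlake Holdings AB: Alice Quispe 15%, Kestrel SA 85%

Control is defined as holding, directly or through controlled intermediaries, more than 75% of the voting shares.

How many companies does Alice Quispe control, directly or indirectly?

1

Alice holds 77% of Redfern, so Alice controls Redfern.
No other company's threshold is met.
Alice controls 1 company.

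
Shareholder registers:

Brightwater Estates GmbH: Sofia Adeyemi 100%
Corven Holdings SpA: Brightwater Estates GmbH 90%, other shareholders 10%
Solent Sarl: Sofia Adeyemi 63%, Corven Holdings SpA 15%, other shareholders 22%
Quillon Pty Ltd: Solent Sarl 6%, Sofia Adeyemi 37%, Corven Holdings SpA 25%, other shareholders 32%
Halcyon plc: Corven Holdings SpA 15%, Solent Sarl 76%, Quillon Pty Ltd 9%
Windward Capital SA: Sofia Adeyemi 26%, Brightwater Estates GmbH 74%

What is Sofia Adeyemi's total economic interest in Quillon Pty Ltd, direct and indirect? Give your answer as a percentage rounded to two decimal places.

Sofia reaches Quillon along 4 paths.
Via Solent: 63% × 6% = 3.78%.
Via Brightwater → Corven → Solent: 100% × 90% × 15% × 6% = 0.81%.
Direct stake: 37% = 37%.
Via Brightwater → Corven: 100% × 90% × 25% = 22.5%.
Total: 3.78% + 0.81% + 37% + 22.5% = 64.09%.

64.09%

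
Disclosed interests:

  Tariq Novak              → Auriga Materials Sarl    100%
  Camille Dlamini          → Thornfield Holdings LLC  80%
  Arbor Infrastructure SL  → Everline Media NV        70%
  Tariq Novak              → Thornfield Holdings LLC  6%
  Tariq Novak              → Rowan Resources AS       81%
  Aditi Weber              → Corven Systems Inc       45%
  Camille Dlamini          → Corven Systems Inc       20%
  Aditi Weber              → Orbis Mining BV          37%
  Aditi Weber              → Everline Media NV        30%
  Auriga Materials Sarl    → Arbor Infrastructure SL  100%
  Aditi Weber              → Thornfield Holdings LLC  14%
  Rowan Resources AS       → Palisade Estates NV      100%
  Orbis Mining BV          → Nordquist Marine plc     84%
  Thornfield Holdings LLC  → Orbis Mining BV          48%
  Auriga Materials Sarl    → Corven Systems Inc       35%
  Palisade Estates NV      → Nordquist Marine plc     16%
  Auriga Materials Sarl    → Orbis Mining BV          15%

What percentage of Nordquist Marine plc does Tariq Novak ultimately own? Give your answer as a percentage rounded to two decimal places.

27.98%

Tariq reaches Nordquist along 3 paths.
Via Rowan → Palisade: 81% × 100% × 16% = 12.96%.
Via Thornfield → Orbis: 6% × 48% × 84% = 2.4192%.
Via Auriga → Orbis: 100% × 15% × 84% = 12.6%.
Total: 12.96% + 2.4192% + 12.6% = 27.9792%.
Rounded: 27.98%.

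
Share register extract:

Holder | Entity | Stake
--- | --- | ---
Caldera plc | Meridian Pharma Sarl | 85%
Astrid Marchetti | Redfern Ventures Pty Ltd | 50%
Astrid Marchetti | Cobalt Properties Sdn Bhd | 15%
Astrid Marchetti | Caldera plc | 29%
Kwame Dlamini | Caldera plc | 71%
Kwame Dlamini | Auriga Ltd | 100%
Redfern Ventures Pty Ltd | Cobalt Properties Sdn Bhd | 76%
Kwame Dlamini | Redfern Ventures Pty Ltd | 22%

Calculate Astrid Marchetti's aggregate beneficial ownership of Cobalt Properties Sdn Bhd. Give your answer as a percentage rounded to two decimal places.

Astrid reaches Cobalt along 2 paths.
Direct stake: 15% = 15%.
Via Redfern: 50% × 76% = 38%.
Total: 15% + 38% = 53%.
Rounded: 53.00%.

53.00%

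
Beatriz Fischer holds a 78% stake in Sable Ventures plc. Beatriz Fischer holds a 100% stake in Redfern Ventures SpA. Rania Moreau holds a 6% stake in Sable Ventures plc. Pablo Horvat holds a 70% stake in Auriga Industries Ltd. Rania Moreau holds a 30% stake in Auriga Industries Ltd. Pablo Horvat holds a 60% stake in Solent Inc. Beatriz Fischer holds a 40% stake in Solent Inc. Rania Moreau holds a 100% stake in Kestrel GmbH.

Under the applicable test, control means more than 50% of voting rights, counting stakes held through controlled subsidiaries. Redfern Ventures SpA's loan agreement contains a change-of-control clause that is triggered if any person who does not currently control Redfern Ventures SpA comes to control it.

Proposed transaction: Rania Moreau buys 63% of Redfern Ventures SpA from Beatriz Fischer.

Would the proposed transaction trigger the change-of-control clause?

Yes

The purchase adds only to Rania's holdings (Beatriz's stake shrinks), so Rania is the only person who could newly come to control Redfern.
Rania holds 100% of Kestrel, so Rania controls Kestrel.
Neither Rania nor any entity Rania controls holds any voting interest in Redfern.
So before the transaction, Rania does not control Redfern.
After the purchase, Rania holds 63% of Redfern directly, and Beatriz's stake falls to 37%.
Rania holds 63% of Redfern, so Rania controls Redfern.
Rania did not control Redfern before and does after, so the clause is triggered.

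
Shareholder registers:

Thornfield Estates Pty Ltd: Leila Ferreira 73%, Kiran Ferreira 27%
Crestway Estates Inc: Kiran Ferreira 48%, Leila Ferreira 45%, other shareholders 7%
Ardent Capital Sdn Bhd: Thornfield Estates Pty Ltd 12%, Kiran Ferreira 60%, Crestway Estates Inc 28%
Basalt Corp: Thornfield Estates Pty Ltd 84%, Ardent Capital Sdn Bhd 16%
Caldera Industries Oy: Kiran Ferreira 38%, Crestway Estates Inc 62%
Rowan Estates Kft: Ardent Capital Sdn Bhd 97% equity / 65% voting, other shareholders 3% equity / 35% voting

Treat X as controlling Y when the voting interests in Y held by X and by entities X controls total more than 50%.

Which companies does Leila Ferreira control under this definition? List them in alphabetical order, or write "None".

Basalt Corp, Thornfield Estates Pty Ltd

Leila holds 73% of Thornfield, so Leila controls Thornfield.
Thornfield holds 84% of Basalt, so Leila controls Basalt.
No other company's threshold is met.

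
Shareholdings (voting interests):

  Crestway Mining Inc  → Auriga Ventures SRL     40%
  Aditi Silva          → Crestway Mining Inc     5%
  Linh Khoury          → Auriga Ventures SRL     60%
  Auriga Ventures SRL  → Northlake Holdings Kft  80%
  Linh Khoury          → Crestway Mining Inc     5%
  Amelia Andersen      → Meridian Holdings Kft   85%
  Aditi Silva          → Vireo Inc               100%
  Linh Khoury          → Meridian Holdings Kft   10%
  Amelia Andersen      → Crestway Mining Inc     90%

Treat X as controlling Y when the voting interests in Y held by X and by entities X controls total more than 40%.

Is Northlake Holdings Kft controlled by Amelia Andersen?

No

Amelia holds 90% of Crestway, so Amelia controls Crestway.
Amelia holds 85% of Meridian, so Amelia controls Meridian.
Neither Amelia nor any entity Amelia controls holds any voting interest in Northlake.
So Amelia does not control Northlake.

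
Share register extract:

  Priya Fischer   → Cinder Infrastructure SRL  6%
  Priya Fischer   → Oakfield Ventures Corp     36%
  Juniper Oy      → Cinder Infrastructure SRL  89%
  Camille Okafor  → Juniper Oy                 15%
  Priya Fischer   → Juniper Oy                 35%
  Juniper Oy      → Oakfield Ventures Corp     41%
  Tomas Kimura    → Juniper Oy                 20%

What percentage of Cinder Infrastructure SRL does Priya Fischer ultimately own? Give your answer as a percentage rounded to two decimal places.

Priya reaches Cinder along 2 paths.
Via Juniper: 35% × 89% = 31.15%.
Direct stake: 6% = 6%.
Total: 31.15% + 6% = 37.15%.

37.15%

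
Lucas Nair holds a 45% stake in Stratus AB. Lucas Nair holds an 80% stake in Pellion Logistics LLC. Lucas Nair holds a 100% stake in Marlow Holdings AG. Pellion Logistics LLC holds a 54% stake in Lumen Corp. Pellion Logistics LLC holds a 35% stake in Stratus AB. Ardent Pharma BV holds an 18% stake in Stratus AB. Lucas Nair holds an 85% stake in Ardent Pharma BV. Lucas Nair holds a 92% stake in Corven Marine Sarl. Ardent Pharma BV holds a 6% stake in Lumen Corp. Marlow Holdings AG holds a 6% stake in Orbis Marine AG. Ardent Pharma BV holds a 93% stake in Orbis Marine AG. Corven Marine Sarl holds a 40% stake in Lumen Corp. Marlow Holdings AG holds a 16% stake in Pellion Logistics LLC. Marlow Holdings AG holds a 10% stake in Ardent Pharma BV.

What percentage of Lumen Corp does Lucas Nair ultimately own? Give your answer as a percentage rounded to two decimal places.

Lucas reaches Lumen along 5 paths.
Via Ardent: 85% × 6% = 5.1%.
Via Marlow → Ardent: 100% × 10% × 6% = 0.6%.
Via Corven: 92% × 40% = 36.8%.
Via Marlow → Pellion: 100% × 16% × 54% = 8.64%.
Via Pellion: 80% × 54% = 43.2%.
Total: 5.1% + 0.6% + 36.8% + 8.64% + 43.2% = 94.34%.

94.34%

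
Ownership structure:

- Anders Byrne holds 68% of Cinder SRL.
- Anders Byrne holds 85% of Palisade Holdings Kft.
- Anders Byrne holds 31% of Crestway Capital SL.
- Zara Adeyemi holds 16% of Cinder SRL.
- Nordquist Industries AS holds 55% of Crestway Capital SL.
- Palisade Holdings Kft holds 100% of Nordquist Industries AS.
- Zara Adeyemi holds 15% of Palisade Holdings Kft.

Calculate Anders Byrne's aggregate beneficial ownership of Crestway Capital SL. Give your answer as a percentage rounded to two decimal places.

Anders reaches Crestway along 2 paths.
Via Palisade → Nordquist: 85% × 100% × 55% = 46.75%.
Direct stake: 31% = 31%.
Total: 46.75% + 31% = 77.75%.

77.75%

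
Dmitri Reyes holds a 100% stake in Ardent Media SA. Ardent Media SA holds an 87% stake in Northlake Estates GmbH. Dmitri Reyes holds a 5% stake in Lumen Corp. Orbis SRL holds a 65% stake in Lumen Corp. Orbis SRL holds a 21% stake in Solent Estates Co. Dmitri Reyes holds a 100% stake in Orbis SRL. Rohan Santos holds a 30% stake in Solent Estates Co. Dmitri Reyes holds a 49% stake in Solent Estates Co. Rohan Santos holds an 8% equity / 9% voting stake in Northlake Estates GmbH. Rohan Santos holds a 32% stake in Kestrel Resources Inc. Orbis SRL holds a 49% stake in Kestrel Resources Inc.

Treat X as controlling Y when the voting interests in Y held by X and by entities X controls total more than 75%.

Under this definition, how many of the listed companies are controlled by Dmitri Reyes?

3

Dmitri holds 100% of Orbis, so Dmitri controls Orbis.
Dmitri holds 100% of Ardent, so Dmitri controls Ardent.
Ardent holds 87% of Northlake, so Dmitri controls Northlake.
No other company's threshold is met.
Dmitri controls 3 companies.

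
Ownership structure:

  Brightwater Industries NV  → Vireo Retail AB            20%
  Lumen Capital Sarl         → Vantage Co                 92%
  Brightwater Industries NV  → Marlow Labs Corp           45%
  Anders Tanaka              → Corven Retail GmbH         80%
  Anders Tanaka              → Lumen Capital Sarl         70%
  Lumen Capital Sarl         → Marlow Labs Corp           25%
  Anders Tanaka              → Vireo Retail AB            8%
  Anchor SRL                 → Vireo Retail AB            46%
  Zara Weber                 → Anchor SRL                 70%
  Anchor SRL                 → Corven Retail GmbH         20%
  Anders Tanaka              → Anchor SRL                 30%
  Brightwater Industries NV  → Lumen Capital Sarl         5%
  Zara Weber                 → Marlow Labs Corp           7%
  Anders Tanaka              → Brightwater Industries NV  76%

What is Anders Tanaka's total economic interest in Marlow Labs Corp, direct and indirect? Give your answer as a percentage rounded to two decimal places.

Anders reaches Marlow along 3 paths.
Via Brightwater: 76% × 45% = 34.2%.
Via Lumen: 70% × 25% = 17.5%.
Via Brightwater → Lumen: 76% × 5% × 25% = 0.95%.
Total: 34.2% + 17.5% + 0.95% = 52.65%.

52.65%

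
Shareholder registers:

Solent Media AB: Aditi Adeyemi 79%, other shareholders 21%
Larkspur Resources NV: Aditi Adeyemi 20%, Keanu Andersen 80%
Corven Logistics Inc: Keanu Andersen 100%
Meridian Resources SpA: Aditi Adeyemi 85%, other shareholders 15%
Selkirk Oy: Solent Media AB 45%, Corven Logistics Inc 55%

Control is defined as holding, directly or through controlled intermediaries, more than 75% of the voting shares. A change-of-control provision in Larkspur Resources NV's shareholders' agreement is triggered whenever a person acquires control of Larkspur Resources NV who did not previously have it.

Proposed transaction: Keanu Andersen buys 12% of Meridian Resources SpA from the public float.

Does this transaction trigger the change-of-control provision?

No

The purchase changes only Keanu's holdings, so Keanu is the only person who could newly come to control Larkspur.
Keanu holds 80% of Larkspur, so Keanu controls Larkspur.
So Keanu already controls Larkspur before the transaction.
After the purchase, Keanu holds 12% of Meridian directly.
Keanu controlled Larkspur already, so this is not a new person acquiring control; every other person's position is unchanged or reduced.
No new person acquires control, so the clause is not triggered.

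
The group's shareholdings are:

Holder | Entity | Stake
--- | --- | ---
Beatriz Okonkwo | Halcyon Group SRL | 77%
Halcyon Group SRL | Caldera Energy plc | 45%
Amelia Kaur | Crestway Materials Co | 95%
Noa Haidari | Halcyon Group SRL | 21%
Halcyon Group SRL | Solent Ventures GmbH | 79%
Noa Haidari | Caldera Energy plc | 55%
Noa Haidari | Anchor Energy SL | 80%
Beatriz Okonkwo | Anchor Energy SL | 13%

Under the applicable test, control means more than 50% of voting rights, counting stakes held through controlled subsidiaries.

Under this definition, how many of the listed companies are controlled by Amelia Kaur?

1

Amelia holds 95% of Crestway, so Amelia controls Crestway.
No other company's threshold is met.
Amelia controls 1 company.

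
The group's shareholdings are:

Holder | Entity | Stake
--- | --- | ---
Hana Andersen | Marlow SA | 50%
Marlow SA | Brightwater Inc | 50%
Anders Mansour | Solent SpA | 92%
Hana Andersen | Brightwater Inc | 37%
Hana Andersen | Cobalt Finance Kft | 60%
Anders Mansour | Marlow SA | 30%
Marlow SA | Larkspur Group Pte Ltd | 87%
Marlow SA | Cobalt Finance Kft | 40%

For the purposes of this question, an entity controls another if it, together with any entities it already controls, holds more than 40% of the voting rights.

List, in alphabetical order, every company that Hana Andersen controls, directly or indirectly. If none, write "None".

Brightwater Inc, Cobalt Finance Kft, Larkspur Group Pte Ltd, Marlow SA

Hana holds 50% of Marlow, so Hana controls Marlow.
Marlow and Hana together hold 40% + 60% = 100% of Cobalt, so Hana controls Cobalt.
Marlow holds 87% of Larkspur, so Hana controls Larkspur.
Hana and Marlow together hold 37% + 50% = 87% of Brightwater, so Hana controls Brightwater.
No other company's threshold is met.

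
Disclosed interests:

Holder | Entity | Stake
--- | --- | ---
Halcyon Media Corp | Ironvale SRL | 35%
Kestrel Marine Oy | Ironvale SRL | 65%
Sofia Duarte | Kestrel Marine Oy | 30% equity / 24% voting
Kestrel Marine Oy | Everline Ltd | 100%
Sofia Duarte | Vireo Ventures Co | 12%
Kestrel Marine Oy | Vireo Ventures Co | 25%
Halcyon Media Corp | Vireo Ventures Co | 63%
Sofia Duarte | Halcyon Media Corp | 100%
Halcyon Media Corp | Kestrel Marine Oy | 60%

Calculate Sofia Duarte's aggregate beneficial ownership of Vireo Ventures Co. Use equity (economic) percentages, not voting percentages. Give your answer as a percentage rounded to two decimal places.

97.50%

Sofia reaches Vireo along 4 paths.
Via Halcyon → Kestrel: 100% × 60% × 25% = 15%.
Via Kestrel: 30% × 25% = 7.5%.
Via Halcyon: 100% × 63% = 63%.
Direct stake: 12% = 12%.
Total: 15% + 7.5% + 63% + 12% = 97.5%.
Rounded: 97.50%.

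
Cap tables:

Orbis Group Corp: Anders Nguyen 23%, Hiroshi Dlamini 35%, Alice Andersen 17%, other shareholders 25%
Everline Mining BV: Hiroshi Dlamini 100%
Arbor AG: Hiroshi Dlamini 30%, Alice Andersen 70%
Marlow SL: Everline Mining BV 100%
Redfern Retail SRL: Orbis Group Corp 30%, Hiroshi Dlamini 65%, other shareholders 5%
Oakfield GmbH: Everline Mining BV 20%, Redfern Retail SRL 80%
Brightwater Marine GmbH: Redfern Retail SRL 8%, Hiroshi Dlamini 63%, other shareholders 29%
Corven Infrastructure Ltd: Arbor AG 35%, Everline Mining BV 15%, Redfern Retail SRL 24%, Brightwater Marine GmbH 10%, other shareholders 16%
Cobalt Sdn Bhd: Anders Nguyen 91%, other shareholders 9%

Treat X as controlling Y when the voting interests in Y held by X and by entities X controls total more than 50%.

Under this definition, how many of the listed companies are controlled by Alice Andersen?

Alice holds 70% of Arbor, so Alice controls Arbor.
No other company's threshold is met.
Alice controls 1 company.

1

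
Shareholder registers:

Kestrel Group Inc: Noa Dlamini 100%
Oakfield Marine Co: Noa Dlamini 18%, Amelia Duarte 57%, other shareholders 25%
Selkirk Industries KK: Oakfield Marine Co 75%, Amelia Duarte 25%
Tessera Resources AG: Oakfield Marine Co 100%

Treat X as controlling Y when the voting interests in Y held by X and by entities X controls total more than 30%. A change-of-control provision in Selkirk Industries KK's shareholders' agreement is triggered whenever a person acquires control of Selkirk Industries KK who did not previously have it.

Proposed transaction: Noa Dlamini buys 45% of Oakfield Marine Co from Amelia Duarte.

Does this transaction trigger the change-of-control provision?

Yes

The purchase adds only to Noa's holdings (Amelia's stake shrinks), so Noa is the only person who could newly come to control Selkirk.
Noa holds 100% of Kestrel, so Noa controls Kestrel.
Neither Noa nor any entity Noa controls holds any voting interest in Selkirk.
So before the transaction, Noa does not control Selkirk.
After the purchase, Noa's direct stake in Oakfield rises to 18% + 45% = 63%, and Amelia's stake falls to 12%.
Noa holds 63% of Oakfield, so Noa controls Oakfield.
Oakfield holds 75% of Selkirk, so Noa controls Selkirk.
Noa did not control Selkirk before and does after, so the clause is triggered.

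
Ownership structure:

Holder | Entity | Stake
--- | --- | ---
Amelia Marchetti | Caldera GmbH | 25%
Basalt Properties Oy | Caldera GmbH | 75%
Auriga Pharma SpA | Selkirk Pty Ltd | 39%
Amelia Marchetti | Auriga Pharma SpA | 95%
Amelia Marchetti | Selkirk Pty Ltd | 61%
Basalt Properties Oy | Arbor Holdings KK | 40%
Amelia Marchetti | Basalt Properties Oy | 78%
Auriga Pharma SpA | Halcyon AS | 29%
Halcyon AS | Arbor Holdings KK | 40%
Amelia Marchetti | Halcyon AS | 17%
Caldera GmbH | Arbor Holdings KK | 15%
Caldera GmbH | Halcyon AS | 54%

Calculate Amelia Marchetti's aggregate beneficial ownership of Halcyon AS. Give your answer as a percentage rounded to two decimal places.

Amelia reaches Halcyon along 4 paths.
Via Auriga: 95% × 29% = 27.55%.
Direct stake: 17% = 17%.
Via Basalt → Caldera: 78% × 75% × 54% = 31.59%.
Via Caldera: 25% × 54% = 13.5%.
Total: 27.55% + 17% + 31.59% + 13.5% = 89.64%.

89.64%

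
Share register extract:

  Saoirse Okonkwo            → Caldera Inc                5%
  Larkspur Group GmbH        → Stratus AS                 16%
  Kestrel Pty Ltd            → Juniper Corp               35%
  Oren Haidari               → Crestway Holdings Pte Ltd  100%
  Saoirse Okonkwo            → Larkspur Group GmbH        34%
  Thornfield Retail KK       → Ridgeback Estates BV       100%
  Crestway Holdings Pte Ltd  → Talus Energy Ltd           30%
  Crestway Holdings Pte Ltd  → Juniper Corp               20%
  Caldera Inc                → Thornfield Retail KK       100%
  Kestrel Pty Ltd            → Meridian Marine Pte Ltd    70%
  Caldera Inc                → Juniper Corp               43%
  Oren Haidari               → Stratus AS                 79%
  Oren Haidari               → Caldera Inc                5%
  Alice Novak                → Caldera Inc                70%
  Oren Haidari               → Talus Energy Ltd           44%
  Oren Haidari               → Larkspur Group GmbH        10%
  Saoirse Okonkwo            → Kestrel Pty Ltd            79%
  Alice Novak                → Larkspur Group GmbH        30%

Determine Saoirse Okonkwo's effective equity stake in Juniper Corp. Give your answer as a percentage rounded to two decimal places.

29.80%

Saoirse reaches Juniper along 2 paths.
Via Kestrel: 79% × 35% = 27.65%.
Via Caldera: 5% × 43% = 2.15%.
Total: 27.65% + 2.15% = 29.8%.
Rounded: 29.80%.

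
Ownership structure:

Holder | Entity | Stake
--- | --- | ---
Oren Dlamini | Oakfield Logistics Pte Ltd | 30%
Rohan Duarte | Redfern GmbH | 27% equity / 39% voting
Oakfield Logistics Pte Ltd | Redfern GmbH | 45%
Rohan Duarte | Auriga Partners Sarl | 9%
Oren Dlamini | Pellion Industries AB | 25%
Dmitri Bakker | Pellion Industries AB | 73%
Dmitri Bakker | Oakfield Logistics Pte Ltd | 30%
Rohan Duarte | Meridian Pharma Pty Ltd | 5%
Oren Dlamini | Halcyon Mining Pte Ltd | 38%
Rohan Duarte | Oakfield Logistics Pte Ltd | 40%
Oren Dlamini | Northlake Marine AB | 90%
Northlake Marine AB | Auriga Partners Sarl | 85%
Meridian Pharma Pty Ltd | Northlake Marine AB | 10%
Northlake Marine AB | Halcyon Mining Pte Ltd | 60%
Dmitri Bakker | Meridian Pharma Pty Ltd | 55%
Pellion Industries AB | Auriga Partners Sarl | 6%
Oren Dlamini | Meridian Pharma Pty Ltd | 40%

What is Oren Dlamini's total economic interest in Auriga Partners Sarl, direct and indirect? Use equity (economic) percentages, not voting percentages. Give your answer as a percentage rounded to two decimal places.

Oren reaches Auriga along 3 paths.
Via Pellion: 25% × 6% = 1.5%.
Via Northlake: 90% × 85% = 76.5%.
Via Meridian → Northlake: 40% × 10% × 85% = 3.4%.
Total: 1.5% + 76.5% + 3.4% = 81.4%.
Rounded: 81.40%.

81.40%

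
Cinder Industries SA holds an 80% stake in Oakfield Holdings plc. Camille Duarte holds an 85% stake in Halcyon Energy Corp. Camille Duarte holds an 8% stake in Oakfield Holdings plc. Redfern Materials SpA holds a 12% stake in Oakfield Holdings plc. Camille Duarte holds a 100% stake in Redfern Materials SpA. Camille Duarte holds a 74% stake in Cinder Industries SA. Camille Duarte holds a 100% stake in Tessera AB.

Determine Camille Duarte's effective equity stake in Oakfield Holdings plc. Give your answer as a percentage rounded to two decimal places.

79.20%

Camille reaches Oakfield along 3 paths.
Via Redfern: 100% × 12% = 12%.
Via Cinder: 74% × 80% = 59.2%.
Direct stake: 8% = 8%.
Total: 12% + 59.2% + 8% = 79.2%.
Rounded: 79.20%.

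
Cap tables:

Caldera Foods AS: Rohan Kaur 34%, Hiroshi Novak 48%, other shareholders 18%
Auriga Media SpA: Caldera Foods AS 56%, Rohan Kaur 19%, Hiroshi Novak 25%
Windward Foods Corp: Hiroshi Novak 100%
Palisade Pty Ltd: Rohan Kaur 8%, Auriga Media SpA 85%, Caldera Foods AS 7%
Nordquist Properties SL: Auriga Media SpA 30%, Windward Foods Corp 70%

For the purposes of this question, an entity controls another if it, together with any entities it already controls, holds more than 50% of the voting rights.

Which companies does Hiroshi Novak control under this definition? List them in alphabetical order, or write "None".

Nordquist Properties SL, Windward Foods Corp

Hiroshi holds 100% of Windward, so Hiroshi controls Windward.
Windward holds 70% of Nordquist, so Hiroshi controls Nordquist.
No other company's threshold is met.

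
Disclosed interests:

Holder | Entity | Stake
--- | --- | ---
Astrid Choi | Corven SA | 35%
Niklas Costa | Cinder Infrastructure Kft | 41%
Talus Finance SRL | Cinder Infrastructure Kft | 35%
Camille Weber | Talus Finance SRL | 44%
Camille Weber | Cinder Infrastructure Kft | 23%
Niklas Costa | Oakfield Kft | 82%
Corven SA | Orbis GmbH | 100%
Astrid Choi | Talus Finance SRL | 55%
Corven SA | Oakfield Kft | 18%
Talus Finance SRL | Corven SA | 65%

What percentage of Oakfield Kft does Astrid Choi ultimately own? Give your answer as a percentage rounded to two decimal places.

12.74%

Astrid reaches Oakfield along 2 paths.
Via Corven: 35% × 18% = 6.3%.
Via Talus → Corven: 55% × 65% × 18% = 6.435%.
Total: 6.3% + 6.435% = 12.735%.
Rounded: 12.74%.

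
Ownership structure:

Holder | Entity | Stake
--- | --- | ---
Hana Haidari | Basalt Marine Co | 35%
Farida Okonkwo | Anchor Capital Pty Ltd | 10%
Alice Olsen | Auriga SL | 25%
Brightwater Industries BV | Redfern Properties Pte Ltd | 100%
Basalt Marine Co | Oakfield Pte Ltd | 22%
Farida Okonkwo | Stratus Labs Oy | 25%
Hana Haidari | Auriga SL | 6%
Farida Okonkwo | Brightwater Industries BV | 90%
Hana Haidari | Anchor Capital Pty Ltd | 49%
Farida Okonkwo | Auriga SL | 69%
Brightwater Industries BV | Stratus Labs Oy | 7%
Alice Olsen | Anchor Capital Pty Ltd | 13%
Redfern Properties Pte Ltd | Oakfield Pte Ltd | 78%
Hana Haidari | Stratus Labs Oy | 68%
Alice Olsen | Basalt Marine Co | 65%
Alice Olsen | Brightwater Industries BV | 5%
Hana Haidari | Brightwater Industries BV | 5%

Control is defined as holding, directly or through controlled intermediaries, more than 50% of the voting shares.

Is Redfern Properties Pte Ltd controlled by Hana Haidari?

No

Hana holds 68% of Stratus, so Hana controls Stratus.
Neither Hana nor any entity Hana controls holds any voting interest in Redfern.
So Hana does not control Redfern.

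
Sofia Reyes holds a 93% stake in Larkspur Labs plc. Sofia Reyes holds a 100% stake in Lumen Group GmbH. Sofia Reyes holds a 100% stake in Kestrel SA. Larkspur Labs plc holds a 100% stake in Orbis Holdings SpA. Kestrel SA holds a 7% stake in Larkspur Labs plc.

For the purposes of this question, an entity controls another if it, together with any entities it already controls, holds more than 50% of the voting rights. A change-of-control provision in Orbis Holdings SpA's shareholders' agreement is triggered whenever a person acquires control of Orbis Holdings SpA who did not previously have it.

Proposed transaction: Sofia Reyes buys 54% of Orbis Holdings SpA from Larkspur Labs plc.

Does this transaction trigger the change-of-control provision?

The purchase adds only to Sofia's holdings (Larkspur's stake shrinks), so Sofia is the only person who could newly come to control Orbis.
Sofia holds 100% of Kestrel, so Sofia controls Kestrel.
Kestrel and Sofia together hold 7% + 93% = 100% of Larkspur, so Sofia controls Larkspur.
Larkspur holds 100% of Orbis, so Sofia controls Orbis.
So Sofia already controls Orbis before the transaction.
After the purchase, Sofia holds 54% of Orbis directly, and Larkspur's stake falls to 46%.
Sofia controlled Orbis already, so this is not a new person acquiring control; every other person's position is unchanged or reduced.
No new person acquires control, so the clause is not triggered.

No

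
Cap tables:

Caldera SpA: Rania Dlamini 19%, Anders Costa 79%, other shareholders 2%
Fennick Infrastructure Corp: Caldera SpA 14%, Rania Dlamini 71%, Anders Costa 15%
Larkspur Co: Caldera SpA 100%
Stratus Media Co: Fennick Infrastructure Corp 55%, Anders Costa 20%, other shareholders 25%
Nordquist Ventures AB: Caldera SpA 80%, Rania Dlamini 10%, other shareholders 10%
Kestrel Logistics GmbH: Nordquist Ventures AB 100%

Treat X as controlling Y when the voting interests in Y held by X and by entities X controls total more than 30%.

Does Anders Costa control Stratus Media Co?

Anders holds 79% of Caldera, so Anders controls Caldera.
Caldera holds 100% of Larkspur, so Anders controls Larkspur.
Caldera holds 80% of Nordquist, so Anders controls Nordquist.
Nordquist holds 100% of Kestrel, so Anders controls Kestrel.
In Stratus, Anders's side holds only 20%, not > 30%.
So Anders does not control Stratus.

No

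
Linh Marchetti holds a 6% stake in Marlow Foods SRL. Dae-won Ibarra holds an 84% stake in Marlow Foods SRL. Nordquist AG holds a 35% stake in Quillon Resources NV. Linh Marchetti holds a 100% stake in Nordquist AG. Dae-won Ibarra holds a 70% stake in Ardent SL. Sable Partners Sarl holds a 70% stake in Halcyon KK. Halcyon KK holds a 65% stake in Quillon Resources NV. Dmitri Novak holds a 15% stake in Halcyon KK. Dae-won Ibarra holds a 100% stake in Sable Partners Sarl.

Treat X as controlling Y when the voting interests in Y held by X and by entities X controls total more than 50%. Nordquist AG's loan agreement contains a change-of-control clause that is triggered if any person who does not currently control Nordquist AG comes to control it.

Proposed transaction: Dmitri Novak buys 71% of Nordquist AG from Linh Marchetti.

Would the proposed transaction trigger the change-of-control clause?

Yes

The purchase adds only to Dmitri's holdings (Linh's stake shrinks), so Dmitri is the only person who could newly come to control Nordquist.
Dmitri's largest direct stake is 15% in Halcyon, which does not meet the threshold, so Dmitri controls no company.
Neither Dmitri nor any entity Dmitri controls holds any voting interest in Nordquist.
So before the transaction, Dmitri does not control Nordquist.
After the purchase, Dmitri holds 71% of Nordquist directly, and Linh's stake falls to 29%.
Dmitri holds 71% of Nordquist, so Dmitri controls Nordquist.
Dmitri did not control Nordquist before and does after, so the clause is triggered.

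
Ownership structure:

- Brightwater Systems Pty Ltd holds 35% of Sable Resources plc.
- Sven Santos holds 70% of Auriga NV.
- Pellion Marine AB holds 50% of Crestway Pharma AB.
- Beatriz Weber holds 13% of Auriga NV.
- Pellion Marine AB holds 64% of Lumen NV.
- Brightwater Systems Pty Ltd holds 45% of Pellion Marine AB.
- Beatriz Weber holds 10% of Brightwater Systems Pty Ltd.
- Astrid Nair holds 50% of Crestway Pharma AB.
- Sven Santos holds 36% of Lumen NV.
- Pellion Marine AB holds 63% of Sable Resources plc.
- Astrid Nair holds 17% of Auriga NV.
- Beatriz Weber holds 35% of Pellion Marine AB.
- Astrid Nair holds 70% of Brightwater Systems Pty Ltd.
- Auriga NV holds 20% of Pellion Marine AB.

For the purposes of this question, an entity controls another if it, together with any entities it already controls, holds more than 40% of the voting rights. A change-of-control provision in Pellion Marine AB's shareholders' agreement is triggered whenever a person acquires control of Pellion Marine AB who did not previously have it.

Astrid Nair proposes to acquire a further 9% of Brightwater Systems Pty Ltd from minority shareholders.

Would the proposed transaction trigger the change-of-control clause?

No

The purchase changes only Astrid's holdings, so Astrid is the only person who could newly come to control Pellion.
Astrid holds 70% of Brightwater, so Astrid controls Brightwater.
Brightwater holds 45% of Pellion, so Astrid controls Pellion.
So Astrid already controls Pellion before the transaction.
After the purchase, Astrid's direct stake in Brightwater rises to 70% + 9% = 79%.
Astrid controlled Pellion already, so this is not a new person acquiring control; every other person's position is unchanged or reduced.
No new person acquires control, so the clause is not triggered.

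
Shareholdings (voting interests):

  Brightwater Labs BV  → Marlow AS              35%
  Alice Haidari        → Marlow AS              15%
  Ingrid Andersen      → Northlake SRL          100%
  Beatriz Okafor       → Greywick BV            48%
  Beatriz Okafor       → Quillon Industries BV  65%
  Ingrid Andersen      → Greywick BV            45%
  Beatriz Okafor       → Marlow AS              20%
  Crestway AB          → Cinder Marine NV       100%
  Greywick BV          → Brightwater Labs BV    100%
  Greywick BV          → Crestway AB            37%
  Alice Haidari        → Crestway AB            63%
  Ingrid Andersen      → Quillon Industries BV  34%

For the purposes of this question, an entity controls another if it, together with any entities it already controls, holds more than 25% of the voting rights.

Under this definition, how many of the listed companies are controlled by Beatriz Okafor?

6

Beatriz holds 48% of Greywick, so Beatriz controls Greywick.
Greywick holds 100% of Brightwater, so Beatriz controls Brightwater.
Greywick holds 37% of Crestway, so Beatriz controls Crestway.
Beatriz holds 65% of Quillon, so Beatriz controls Quillon.
Beatriz and Brightwater together hold 20% + 35% = 55% of Marlow, so Beatriz controls Marlow.
Crestway holds 100% of Cinder, so Beatriz controls Cinder.
No other company's threshold is met.
Beatriz controls 6 companies.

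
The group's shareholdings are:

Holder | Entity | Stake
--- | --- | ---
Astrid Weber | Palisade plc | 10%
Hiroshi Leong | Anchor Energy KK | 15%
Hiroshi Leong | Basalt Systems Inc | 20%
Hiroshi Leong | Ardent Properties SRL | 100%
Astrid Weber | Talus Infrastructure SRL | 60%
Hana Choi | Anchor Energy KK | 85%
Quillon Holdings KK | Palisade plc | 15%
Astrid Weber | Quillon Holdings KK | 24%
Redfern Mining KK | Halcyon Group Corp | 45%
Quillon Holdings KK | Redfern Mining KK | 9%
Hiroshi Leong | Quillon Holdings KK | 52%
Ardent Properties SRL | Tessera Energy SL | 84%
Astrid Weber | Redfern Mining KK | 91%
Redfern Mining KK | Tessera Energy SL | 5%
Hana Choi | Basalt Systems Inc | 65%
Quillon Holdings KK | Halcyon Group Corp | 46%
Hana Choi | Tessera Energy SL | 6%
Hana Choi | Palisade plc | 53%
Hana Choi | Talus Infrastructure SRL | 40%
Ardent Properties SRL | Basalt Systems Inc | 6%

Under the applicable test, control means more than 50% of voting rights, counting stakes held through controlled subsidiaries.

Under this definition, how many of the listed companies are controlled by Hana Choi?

Hana holds 85% of Anchor, so Hana controls Anchor.
Hana holds 65% of Basalt, so Hana controls Basalt.
Hana holds 53% of Palisade, so Hana controls Palisade.
No other company's threshold is met.
Hana controls 3 companies.

3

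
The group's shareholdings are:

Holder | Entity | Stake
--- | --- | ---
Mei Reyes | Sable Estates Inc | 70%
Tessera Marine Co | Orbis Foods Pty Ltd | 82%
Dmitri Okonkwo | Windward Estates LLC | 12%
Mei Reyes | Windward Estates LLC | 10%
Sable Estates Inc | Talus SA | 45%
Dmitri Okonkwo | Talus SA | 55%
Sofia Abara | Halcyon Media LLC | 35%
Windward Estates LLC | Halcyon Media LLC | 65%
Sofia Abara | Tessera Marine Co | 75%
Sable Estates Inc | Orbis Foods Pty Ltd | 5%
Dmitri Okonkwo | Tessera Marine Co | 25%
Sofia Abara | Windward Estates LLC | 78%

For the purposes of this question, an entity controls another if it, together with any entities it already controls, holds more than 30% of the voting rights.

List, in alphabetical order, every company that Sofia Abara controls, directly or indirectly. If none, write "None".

Sofia holds 75% of Tessera, so Sofia controls Tessera.
Sofia holds 78% of Windward, so Sofia controls Windward.
Sofia and Windward together hold 35% + 65% = 100% of Halcyon, so Sofia controls Halcyon.
Tessera holds 82% of Orbis, so Sofia controls Orbis.
No other company's threshold is met.

Halcyon Media LLC, Orbis Foods Pty Ltd, Tessera Marine Co, Windward Estates LLC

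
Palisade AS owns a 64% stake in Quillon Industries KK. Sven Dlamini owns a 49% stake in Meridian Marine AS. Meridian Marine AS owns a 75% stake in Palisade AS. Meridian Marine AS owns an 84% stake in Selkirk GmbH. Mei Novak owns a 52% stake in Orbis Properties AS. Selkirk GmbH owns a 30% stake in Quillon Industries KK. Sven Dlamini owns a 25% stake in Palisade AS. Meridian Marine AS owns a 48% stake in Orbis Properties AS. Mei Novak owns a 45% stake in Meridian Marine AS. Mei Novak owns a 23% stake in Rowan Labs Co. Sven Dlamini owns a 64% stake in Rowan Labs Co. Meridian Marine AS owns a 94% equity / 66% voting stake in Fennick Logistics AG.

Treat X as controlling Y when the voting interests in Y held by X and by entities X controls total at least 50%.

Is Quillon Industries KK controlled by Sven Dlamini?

No

Sven holds 64% of Rowan, so Sven controls Rowan.
Neither Sven nor any entity Sven controls holds any voting interest in Quillon.
So Sven does not control Quillon.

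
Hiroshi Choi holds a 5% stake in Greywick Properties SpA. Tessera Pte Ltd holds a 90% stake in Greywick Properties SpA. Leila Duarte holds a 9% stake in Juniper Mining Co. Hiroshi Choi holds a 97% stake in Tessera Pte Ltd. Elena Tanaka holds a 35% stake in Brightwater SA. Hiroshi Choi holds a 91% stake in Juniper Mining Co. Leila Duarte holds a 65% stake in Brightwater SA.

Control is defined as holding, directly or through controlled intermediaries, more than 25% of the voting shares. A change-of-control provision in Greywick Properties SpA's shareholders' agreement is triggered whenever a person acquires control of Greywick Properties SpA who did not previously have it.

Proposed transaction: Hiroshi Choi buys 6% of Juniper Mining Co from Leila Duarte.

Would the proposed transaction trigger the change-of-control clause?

No

The purchase adds only to Hiroshi's holdings (Leila's stake shrinks), so Hiroshi is the only person who could newly come to control Greywick.
Hiroshi holds 97% of Tessera, so Hiroshi controls Tessera.
Tessera and Hiroshi together hold 90% + 5% = 95% of Greywick, so Hiroshi controls Greywick.
So Hiroshi already controls Greywick before the transaction.
After the purchase, Hiroshi's direct stake in Juniper rises to 91% + 6% = 97%, and Leila's stake falls to 3%.
Hiroshi controlled Greywick already, so this is not a new person acquiring control; every other person's position is unchanged or reduced.
No new person acquires control, so the clause is not triggered.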